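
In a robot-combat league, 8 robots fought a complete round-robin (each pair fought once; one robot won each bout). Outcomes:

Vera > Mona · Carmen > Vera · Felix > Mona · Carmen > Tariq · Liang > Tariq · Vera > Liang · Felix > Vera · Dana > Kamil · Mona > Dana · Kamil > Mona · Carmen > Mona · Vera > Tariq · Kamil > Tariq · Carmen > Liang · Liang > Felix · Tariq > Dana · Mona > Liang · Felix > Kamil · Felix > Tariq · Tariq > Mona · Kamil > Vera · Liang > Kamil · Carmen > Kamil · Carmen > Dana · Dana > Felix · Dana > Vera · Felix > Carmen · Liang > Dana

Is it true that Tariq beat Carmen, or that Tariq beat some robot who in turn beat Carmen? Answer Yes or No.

No

Tariq did not beat Carmen directly.
Tariq beat Mona, Dana, but each of them lost to Carmen. No two-step path.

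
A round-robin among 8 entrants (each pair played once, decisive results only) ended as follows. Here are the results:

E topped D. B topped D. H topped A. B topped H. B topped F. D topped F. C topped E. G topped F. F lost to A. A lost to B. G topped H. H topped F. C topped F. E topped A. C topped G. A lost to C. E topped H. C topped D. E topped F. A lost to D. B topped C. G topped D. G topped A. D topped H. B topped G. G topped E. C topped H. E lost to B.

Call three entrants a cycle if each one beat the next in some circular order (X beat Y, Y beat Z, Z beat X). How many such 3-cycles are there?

Win totals: A 1, B 7, C 6, D 3, E 4, F 0, G 5, H 2.
An entrant with w wins dominates both others in C(w,2) triples; summing gives 0 + 21 + 15 + 3 + 6 + 0 + 10 + 1 = 56 transitive triples.
Total triples C(8,3) = 56, so cyclic triples = 56 − 56 = 0.

0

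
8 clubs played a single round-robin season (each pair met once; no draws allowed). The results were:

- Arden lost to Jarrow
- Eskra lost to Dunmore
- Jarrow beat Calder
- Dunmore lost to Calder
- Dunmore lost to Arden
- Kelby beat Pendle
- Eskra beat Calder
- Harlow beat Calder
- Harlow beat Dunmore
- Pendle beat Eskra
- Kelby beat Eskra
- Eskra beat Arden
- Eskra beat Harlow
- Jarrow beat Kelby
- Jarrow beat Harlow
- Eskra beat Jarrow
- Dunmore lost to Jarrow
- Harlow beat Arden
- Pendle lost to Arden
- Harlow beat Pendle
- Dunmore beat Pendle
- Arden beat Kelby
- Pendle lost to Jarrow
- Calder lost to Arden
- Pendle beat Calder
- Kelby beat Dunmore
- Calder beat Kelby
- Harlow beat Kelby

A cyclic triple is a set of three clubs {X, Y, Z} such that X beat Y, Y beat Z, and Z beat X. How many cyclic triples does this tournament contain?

13

Win totals: Eskra 4, Harlow 5, Jarrow 6, Kelby 3, Dunmore 2, Calder 2, Pendle 2, Arden 4.
A club with w wins dominates both others in C(w,2) triples; summing gives 6 + 10 + 15 + 3 + 1 + 1 + 1 + 6 = 43 transitive triples.
Total triples C(8,3) = 56, so cyclic triples = 56 − 43 = 13.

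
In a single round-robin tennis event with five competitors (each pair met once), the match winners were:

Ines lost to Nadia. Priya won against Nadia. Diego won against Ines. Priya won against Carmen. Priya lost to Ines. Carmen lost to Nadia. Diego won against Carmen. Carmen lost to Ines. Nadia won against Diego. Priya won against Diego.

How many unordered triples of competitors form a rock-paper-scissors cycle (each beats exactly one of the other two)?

2

Of the C(5,3) = 10 triples, the cyclic ones are: {Nadia, Ines, Priya}; {Diego, Ines, Priya}.
That is 2.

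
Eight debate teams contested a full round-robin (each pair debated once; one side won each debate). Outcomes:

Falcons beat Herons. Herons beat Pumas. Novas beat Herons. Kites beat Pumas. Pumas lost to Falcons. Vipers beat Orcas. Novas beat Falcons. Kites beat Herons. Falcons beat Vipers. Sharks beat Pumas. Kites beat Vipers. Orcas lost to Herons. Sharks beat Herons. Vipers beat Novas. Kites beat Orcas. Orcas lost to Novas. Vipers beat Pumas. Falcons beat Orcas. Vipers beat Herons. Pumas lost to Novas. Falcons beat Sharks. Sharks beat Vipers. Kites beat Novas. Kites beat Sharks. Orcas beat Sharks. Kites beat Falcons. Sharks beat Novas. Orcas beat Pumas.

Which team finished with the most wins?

Win totals: Sharks 4, Orcas 2, Herons 2, Pumas 0, Novas 4, Falcons 5, Kites 7, Vipers 4.
Kites leads with 7 wins (next highest: 5).

Kites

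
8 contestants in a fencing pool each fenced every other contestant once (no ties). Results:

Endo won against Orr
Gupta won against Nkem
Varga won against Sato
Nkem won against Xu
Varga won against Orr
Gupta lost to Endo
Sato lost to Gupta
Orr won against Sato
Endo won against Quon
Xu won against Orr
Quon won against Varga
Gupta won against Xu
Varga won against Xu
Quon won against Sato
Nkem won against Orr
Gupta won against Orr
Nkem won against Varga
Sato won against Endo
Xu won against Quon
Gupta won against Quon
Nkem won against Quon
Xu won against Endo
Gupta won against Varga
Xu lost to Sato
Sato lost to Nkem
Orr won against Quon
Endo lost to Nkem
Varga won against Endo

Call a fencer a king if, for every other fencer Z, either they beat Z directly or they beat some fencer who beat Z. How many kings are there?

Xu cannot reach Nkem in two steps.
Nkem reaches everyone (king).
Gupta reaches everyone (king).
Varga cannot reach Nkem in two steps.
Orr cannot reach Nkem, Gupta in two steps.
Endo reaches everyone (king).
Quon cannot reach Nkem, Gupta in two steps.
Sato cannot reach Nkem, Varga in two steps.
Kings: Nkem, Gupta, Endo — 3.

3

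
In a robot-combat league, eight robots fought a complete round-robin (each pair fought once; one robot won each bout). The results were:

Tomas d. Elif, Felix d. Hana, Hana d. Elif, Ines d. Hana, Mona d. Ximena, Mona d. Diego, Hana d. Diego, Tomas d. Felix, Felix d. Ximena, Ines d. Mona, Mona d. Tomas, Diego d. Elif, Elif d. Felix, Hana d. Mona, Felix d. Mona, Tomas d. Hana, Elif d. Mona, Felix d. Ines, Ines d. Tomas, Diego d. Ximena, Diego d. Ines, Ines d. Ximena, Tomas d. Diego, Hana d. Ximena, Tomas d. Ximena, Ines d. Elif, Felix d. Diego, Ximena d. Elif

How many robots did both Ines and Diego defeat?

Ines beat: Tomas, Elif, Ximena, Hana, Mona.
Diego beat: Ines, Elif, Ximena.
Both beat: Elif, Ximena — 2.

2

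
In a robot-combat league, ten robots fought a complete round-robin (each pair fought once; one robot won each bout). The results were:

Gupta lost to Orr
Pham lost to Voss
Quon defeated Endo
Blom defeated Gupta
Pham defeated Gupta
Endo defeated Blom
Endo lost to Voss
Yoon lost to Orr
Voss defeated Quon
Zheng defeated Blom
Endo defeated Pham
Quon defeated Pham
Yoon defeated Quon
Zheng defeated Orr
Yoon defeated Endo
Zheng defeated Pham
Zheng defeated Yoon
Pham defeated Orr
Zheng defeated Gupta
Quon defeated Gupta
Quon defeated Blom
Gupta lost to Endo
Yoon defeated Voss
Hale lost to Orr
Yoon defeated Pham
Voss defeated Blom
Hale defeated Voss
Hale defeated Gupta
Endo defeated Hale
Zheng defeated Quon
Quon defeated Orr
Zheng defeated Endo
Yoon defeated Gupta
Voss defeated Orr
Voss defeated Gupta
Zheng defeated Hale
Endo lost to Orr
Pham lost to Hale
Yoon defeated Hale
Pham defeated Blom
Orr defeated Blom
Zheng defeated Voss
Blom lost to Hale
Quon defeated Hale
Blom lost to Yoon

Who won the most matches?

Win totals: Hale 4, Orr 5, Yoon 7, Gupta 0, Blom 1, Endo 4, Voss 6, Zheng 9, Pham 3, Quon 6.
Zheng leads with 9 wins (next highest: 7).

Zheng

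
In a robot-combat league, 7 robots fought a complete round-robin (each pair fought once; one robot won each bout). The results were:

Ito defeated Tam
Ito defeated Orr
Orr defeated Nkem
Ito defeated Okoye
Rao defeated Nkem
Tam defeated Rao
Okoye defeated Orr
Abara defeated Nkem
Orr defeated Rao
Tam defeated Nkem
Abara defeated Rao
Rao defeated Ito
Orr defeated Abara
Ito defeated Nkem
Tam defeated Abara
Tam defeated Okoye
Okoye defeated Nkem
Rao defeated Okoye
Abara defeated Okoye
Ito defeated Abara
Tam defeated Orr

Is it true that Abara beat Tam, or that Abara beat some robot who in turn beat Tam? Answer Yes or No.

No

Abara did not beat Tam directly.
Abara beat Nkem, Rao, Okoye, but each of them lost to Tam. No two-step path.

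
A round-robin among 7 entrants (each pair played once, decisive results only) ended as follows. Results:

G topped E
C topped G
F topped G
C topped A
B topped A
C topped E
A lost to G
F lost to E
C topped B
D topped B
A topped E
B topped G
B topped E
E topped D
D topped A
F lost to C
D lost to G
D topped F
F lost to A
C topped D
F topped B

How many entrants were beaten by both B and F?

1

B beat: A, E, G.
F beat: B, G.
Both beat: G — 1.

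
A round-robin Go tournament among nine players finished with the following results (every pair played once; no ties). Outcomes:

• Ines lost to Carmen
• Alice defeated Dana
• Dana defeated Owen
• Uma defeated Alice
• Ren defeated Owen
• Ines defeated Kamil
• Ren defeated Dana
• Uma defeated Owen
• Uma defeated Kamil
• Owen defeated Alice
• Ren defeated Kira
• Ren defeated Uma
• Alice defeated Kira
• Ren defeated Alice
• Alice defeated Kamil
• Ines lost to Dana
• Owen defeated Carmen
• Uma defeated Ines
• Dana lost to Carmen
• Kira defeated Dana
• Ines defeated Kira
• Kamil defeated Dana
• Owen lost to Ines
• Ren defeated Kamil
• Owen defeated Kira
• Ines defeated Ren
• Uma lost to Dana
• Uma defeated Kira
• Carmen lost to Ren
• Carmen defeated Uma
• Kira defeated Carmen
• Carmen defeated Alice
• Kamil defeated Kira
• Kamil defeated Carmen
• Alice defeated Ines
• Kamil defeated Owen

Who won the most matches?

Ren

Win totals: Alice 4, Carmen 4, Uma 5, Kamil 4, Dana 3, Kira 2, Ren 7, Ines 4, Owen 3.
Ren leads with 7 wins (next highest: 5).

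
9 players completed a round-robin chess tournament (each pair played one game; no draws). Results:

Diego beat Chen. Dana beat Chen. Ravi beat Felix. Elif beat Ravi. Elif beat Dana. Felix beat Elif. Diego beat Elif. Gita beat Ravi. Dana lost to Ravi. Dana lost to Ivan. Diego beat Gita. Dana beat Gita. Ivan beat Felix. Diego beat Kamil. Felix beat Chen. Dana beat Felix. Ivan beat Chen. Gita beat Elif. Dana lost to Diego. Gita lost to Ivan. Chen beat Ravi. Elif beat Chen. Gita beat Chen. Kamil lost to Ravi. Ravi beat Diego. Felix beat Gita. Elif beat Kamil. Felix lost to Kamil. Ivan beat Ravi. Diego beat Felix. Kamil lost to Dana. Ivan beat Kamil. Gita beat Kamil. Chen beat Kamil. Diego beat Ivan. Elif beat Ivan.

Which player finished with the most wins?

Diego

Win totals: Elif 5, Ivan 6, Felix 3, Chen 2, Gita 4, Dana 4, Kamil 1, Ravi 4, Diego 7.
Diego leads with 7 wins (next highest: 6).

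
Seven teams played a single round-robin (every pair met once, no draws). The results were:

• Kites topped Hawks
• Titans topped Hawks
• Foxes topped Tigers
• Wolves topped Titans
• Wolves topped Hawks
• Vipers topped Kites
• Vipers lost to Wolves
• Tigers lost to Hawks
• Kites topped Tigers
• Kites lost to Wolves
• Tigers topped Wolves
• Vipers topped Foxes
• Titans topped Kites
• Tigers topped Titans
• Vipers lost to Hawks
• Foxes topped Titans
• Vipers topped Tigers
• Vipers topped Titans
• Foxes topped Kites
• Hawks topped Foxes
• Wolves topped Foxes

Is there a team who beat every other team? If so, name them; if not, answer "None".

Highest win total is Wolves with 5 (out of 6 possible).
Wolves lost to Tigers, so no team went undefeated.

None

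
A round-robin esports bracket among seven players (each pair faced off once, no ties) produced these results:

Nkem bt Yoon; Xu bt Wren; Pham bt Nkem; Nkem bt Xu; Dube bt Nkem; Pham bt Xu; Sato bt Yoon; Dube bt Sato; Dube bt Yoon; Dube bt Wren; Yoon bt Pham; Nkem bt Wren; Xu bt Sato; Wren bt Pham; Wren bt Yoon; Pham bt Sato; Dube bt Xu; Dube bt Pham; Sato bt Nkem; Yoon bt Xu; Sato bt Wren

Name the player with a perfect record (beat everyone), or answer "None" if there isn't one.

Dube

Dube has 6 wins out of 6 opponents — a perfect record.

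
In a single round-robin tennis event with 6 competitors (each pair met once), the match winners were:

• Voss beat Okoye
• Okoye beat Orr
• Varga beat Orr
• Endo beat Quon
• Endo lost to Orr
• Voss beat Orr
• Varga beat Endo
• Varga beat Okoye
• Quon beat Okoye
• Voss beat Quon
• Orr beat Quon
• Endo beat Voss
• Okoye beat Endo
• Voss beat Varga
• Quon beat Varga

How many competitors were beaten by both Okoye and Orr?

1

Okoye beat: Endo, Orr.
Orr beat: Endo, Quon.
Both beat: Endo — 1.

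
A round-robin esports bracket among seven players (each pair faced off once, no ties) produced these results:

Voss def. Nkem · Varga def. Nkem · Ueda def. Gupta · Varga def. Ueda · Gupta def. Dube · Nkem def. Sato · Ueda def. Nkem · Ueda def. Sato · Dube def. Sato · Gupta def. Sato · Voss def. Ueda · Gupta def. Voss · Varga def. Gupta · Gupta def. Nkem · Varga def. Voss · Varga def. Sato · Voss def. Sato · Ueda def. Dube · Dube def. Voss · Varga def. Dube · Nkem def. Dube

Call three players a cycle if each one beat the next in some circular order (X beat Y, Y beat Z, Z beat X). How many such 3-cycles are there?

Win totals: Gupta 4, Dube 2, Nkem 2, Sato 0, Voss 3, Varga 6, Ueda 4.
A player with w wins dominates both others in C(w,2) triples; summing gives 6 + 1 + 1 + 0 + 3 + 15 + 6 = 32 transitive triples.
Total triples C(7,3) = 35, so cyclic triples = 35 − 32 = 3.

3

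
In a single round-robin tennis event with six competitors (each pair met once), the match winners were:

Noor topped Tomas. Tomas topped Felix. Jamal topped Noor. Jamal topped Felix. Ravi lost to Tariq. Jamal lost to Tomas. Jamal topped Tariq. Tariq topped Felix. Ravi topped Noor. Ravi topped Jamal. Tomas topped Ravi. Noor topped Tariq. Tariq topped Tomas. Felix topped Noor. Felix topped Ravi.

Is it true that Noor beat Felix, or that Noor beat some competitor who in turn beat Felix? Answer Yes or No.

Yes

Noor did not beat Felix directly.
Noor beat Tariq, Tomas. Of those, Tariq beat Felix.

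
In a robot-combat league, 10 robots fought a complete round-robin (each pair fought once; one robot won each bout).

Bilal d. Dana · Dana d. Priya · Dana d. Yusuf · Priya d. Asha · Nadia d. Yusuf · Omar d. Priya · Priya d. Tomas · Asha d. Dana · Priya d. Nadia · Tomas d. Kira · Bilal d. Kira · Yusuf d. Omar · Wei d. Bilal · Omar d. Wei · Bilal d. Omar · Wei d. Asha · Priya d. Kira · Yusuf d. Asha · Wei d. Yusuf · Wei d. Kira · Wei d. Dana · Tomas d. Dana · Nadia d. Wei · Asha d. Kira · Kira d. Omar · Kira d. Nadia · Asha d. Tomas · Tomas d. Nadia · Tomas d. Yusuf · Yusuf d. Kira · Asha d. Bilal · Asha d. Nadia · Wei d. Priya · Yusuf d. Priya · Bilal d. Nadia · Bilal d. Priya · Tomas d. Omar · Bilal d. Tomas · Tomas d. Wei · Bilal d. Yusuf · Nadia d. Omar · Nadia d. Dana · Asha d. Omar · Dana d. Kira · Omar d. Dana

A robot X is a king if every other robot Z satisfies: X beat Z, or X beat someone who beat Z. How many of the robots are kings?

Priya reaches everyone (king).
Bilal reaches everyone (king).
Asha reaches everyone (king).
Dana cannot reach Bilal, Wei in two steps.
Wei reaches everyone (king).
Tomas reaches everyone (king).
Kira cannot reach Bilal, Asha, Tomas in two steps.
Yusuf reaches everyone (king).
Omar reaches everyone (king).
Nadia cannot reach Tomas in two steps.
Kings: Priya, Bilal, Asha, Wei, Tomas, Yusuf, Omar — 7.

7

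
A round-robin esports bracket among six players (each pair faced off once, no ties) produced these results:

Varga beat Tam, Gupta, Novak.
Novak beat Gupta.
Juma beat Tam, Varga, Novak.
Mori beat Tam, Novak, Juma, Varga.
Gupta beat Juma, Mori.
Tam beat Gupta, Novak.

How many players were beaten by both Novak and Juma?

Novak beat: Gupta.
Juma beat: Novak, Varga, Tam.
No one was beaten by both.

0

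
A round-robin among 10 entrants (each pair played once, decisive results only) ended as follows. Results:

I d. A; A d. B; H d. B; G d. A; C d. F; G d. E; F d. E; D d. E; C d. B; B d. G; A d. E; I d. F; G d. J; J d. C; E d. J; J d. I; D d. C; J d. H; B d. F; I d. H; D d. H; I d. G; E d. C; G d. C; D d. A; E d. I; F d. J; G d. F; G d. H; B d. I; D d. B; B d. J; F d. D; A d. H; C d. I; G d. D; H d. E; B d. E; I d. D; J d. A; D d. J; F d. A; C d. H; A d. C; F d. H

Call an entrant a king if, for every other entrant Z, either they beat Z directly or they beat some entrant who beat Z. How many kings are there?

A cannot reach D in two steps.
B reaches everyone (king).
C reaches everyone (king).
D reaches everyone (king).
E reaches everyone (king).
F cannot reach G in two steps.
G reaches everyone (king).
H cannot reach A, D in two steps.
I reaches everyone (king).
J reaches everyone (king).
Kings: B, C, D, E, G, I, J — 7.

7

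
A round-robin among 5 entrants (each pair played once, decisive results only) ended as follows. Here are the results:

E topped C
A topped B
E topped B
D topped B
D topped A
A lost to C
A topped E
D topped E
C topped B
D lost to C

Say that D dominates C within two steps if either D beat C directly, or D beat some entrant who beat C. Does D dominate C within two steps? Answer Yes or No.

Yes

D did not beat C directly.
D beat A, B, E. Of those, E beat C.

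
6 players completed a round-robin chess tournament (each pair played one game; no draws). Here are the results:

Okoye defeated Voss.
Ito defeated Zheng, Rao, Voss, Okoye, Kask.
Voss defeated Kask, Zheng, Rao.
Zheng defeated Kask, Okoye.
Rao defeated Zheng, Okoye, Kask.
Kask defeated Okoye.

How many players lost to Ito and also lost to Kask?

Ito beat: Kask, Okoye, Voss, Rao, Zheng.
Kask beat: Okoye.
Both beat: Okoye — 1.

1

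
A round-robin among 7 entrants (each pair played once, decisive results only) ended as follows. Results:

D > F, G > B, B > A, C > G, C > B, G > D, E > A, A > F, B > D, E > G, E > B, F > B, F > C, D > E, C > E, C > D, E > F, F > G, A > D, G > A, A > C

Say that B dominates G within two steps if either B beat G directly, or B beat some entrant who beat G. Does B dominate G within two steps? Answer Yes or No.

B did not beat G directly.
B beat A, D, but each of them lost to G. No two-step path.

No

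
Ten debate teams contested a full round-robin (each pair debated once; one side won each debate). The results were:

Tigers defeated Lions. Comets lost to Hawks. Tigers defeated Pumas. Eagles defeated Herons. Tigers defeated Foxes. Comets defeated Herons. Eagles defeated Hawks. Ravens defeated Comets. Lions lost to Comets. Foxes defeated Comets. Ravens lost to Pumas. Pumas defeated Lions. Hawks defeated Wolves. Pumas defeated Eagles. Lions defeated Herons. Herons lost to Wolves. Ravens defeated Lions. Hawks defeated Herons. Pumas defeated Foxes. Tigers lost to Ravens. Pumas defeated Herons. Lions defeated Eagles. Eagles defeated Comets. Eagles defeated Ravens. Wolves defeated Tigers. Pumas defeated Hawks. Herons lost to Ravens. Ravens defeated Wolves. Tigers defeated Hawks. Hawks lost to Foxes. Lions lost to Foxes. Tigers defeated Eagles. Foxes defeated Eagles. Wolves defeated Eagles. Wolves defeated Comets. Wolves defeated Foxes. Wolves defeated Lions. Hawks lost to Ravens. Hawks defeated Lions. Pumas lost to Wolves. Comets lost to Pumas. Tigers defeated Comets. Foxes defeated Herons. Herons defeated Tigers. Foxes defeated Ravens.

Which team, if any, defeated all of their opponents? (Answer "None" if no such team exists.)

None

Highest win total is Wolves with 7 (out of 9 possible).
Wolves lost to Hawks, Ravens, so no team went undefeated.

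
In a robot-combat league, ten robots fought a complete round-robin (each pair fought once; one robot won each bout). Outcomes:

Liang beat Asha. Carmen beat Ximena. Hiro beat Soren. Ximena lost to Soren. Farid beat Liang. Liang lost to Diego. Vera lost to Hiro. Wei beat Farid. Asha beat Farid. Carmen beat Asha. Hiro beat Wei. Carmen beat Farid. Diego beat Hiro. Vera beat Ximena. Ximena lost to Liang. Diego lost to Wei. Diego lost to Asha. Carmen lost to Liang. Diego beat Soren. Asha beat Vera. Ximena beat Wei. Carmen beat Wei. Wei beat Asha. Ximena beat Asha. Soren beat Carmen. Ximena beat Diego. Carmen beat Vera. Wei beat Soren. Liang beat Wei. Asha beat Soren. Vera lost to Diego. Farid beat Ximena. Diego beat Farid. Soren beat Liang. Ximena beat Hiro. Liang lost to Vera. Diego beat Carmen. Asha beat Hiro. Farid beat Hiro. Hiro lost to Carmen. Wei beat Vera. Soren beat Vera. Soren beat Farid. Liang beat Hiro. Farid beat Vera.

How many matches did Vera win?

Vera's results: beat Liang, Ximena; lost to Asha, Diego, Farid, Hiro, Carmen, Wei, Soren.
That is 2 wins.

2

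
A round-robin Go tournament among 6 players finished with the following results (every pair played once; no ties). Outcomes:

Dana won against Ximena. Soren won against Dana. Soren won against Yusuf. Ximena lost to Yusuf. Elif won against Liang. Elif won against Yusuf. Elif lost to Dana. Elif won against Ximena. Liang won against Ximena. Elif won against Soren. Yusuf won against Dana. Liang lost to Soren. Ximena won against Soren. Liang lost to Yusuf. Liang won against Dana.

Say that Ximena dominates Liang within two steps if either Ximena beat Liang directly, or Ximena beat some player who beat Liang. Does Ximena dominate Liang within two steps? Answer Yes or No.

Ximena did not beat Liang directly.
Ximena beat Soren. Of those, Soren beat Liang.

Yes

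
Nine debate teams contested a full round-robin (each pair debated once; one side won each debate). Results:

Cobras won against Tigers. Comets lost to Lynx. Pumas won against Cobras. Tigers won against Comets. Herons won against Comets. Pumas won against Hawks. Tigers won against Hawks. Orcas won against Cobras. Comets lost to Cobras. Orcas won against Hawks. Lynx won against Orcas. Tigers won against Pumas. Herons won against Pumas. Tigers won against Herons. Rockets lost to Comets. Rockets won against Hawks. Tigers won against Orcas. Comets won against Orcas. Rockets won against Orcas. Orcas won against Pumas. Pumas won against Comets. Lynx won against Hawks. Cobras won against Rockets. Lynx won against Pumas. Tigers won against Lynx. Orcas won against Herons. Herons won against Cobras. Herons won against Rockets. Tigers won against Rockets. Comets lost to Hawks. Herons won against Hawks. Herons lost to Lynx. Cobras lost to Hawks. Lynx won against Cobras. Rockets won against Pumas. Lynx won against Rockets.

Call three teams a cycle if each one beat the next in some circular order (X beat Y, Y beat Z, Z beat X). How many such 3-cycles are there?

15

Win totals: Hawks 2, Pumas 3, Cobras 3, Tigers 7, Comets 2, Herons 5, Orcas 4, Rockets 3, Lynx 7.
A team with w wins dominates both others in C(w,2) triples; summing gives 1 + 3 + 3 + 21 + 1 + 10 + 6 + 3 + 21 = 69 transitive triples.
Total triples C(9,3) = 84, so cyclic triples = 84 − 69 = 15.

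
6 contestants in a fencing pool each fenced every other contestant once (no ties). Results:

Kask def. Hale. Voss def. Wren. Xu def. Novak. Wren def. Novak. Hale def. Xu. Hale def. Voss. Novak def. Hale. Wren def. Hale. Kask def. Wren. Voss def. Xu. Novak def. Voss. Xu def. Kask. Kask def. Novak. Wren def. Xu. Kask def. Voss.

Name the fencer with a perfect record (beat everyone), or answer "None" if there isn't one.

Highest win total is Kask with 4 (out of 5 possible).
Kask lost to Xu, so no fencer went undefeated.

None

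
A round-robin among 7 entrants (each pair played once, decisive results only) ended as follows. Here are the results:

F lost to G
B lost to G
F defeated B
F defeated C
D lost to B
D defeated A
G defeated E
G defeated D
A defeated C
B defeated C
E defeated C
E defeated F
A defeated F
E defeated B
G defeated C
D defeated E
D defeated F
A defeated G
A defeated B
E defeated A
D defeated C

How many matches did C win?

C's results: beat no one; lost to A, B, D, E, F, G.
That is 0 wins.

0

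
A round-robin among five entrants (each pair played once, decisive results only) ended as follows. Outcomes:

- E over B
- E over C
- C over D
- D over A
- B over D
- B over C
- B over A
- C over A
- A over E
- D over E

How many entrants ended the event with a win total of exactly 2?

Win totals: A 1, B 3, C 2, D 2, E 2.
Exactly 2: C, D, E — 3 entrants.

3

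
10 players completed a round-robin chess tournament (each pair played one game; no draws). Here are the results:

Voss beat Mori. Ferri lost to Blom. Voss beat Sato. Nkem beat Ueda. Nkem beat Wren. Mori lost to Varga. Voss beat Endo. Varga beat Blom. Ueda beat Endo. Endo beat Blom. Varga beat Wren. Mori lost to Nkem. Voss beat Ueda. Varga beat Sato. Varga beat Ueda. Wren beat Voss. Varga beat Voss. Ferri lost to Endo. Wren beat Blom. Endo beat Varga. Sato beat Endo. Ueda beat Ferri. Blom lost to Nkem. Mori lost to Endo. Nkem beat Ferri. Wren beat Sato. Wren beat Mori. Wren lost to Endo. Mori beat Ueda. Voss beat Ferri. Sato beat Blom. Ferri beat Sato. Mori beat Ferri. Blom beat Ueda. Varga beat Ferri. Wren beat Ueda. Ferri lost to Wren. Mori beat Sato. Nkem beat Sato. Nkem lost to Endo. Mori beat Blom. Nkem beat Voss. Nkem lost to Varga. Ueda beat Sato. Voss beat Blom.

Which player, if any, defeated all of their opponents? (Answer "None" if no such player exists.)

None

Highest win total is Varga with 8 (out of 9 possible).
Varga lost to Endo, so no player went undefeated.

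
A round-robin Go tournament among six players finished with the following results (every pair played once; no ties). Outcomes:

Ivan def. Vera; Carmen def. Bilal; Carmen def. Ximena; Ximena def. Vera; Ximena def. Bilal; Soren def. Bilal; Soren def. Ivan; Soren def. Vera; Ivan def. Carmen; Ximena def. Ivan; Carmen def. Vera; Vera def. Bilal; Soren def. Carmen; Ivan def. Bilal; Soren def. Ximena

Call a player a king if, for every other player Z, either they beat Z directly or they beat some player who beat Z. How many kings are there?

Carmen cannot reach Soren in two steps.
Ivan cannot reach Soren in two steps.
Ximena cannot reach Soren in two steps.
Vera cannot reach Carmen, Ivan, Ximena, Soren in two steps.
Bilal cannot reach Carmen, Ivan, Ximena, Vera, Soren in two steps.
Soren reaches everyone (king).
Kings: Soren — 1.

1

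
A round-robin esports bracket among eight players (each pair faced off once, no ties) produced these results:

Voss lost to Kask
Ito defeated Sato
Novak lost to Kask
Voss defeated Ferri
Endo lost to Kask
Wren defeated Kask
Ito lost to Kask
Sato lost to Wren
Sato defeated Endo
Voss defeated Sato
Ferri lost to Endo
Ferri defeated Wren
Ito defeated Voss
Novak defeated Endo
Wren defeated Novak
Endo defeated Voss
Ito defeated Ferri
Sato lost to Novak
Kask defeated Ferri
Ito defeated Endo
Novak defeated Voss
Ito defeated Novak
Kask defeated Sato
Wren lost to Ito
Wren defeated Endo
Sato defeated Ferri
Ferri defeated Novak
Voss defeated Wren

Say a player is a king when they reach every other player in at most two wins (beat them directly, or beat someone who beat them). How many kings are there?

Endo cannot reach Kask, Ito in two steps.
Voss cannot reach Ito in two steps.
Kask reaches everyone (king).
Wren reaches everyone (king).
Sato cannot reach Kask, Ito in two steps.
Ferri cannot reach Ito in two steps.
Ito reaches everyone (king).
Novak cannot reach Kask, Ito in two steps.
Kings: Kask, Wren, Ito — 3.

3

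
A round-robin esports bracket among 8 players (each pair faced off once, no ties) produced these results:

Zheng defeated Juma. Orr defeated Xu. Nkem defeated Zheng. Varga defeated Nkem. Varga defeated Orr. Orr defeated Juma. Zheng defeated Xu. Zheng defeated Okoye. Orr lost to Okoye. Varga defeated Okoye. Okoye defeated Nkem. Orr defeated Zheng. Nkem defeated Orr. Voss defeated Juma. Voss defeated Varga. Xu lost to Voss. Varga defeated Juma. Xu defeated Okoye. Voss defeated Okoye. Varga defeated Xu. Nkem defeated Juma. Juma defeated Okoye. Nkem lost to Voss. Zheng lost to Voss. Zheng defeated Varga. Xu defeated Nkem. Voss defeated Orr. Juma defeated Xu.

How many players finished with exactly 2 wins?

Win totals: Orr 3, Xu 2, Varga 5, Juma 2, Zheng 4, Okoye 2, Nkem 3, Voss 7.
Exactly 2: Xu, Juma, Okoye — 3 players.

3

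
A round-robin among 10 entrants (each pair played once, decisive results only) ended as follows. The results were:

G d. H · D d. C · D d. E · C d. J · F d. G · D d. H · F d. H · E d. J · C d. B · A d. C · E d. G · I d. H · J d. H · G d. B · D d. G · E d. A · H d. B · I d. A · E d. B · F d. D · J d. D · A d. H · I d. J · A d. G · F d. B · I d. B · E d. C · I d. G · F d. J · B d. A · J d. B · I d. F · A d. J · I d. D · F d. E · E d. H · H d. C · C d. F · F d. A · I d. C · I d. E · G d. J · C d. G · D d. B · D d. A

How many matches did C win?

C's results: beat B, F, G, J; lost to A, D, E, H, I.
That is 4 wins.

4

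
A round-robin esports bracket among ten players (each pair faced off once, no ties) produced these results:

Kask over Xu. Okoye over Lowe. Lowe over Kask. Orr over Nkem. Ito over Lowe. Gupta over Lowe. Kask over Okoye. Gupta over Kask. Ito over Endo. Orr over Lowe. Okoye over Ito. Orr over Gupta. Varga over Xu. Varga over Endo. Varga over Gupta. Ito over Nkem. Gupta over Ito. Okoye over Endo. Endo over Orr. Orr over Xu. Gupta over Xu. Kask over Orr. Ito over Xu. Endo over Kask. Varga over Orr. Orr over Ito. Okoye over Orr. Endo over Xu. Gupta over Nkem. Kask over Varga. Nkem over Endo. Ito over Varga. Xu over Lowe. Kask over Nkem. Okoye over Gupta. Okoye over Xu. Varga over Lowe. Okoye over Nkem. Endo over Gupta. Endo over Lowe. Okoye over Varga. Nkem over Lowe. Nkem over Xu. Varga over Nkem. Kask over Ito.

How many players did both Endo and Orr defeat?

3

Endo beat: Orr, Lowe, Xu, Kask, Gupta.
Orr beat: Ito, Lowe, Xu, Nkem, Gupta.
Both beat: Lowe, Xu, Gupta — 3.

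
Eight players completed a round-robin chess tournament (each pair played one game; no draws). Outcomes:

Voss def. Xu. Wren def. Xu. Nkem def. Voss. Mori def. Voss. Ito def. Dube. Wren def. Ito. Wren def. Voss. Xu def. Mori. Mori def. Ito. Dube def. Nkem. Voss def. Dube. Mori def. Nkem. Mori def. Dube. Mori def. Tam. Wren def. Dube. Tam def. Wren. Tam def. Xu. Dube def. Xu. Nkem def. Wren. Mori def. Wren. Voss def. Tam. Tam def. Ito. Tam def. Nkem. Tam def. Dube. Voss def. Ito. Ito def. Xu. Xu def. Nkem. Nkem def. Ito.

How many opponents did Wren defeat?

4

Wren's results: beat Voss, Ito, Dube, Xu; lost to Tam, Mori, Nkem.
That is 4 wins.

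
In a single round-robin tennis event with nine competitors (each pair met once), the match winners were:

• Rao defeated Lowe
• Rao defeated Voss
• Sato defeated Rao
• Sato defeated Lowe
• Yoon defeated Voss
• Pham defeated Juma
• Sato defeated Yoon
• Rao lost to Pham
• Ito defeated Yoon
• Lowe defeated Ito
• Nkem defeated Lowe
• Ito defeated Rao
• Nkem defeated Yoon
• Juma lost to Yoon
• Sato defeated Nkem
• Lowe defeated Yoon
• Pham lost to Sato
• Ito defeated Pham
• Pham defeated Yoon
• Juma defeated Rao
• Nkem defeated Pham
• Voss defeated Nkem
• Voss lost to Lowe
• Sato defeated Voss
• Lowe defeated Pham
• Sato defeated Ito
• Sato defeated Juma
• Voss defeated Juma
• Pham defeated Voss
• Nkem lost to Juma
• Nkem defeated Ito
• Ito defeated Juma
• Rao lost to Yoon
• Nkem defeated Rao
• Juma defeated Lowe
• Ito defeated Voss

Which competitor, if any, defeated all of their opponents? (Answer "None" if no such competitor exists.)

Sato has 8 wins out of 8 opponents — a perfect record.

Sato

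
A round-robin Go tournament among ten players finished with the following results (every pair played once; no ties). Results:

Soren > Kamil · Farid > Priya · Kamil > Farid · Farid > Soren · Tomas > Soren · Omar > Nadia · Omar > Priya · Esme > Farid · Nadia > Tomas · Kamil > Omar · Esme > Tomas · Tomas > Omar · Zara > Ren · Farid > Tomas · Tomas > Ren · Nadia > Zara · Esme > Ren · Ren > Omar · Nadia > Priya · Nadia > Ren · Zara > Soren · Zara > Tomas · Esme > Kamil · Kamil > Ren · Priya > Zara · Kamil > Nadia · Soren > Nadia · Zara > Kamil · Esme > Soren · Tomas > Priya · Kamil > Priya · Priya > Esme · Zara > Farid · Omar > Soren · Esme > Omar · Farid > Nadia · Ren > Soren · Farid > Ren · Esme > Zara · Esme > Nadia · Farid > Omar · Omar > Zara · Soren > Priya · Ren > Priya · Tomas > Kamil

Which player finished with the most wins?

Esme

Win totals: Priya 2, Zara 5, Kamil 5, Tomas 5, Esme 8, Farid 6, Soren 3, Omar 4, Ren 3, Nadia 4.
Esme leads with 8 wins (next highest: 6).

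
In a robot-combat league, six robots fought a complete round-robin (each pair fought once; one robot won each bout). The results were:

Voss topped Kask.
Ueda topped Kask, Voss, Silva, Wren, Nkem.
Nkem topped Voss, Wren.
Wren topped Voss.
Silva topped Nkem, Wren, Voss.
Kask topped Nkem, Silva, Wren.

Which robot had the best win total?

Ueda

Win totals: Nkem 2, Ueda 5, Silva 3, Kask 3, Voss 1, Wren 1.
Ueda leads with 5 wins (next highest: 3).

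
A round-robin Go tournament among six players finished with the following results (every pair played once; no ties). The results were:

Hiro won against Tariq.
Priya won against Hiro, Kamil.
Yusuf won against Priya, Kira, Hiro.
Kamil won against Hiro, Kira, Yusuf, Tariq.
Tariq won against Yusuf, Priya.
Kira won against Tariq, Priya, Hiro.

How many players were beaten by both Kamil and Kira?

2

Kamil beat: Kira, Hiro, Tariq, Yusuf.
Kira beat: Hiro, Priya, Tariq.
Both beat: Hiro, Tariq — 2.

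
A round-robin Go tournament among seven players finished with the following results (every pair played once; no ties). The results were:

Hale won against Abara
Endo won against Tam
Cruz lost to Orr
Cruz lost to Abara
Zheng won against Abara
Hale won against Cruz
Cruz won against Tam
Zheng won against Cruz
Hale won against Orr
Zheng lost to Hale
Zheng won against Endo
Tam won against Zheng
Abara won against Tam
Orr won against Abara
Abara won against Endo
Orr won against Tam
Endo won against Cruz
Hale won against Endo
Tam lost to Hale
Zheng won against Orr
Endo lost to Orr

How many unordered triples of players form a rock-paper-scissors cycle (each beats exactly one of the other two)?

Win totals: Abara 3, Cruz 1, Endo 2, Tam 1, Orr 4, Zheng 4, Hale 6.
A player with w wins dominates both others in C(w,2) triples; summing gives 3 + 0 + 1 + 0 + 6 + 6 + 15 = 31 transitive triples.
Total triples C(7,3) = 35, so cyclic triples = 35 − 31 = 4.

4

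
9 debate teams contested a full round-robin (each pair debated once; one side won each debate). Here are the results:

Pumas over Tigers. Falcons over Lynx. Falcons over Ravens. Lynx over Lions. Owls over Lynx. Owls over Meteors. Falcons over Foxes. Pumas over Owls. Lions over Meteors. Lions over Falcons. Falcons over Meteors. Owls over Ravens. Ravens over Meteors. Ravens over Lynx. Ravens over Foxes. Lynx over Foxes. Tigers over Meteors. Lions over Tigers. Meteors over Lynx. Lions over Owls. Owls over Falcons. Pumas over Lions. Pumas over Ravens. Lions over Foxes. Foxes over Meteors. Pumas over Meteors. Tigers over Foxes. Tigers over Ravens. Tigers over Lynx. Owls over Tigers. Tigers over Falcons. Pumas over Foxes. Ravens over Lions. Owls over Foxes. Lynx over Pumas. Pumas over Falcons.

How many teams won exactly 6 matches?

Win totals: Owls 6, Lions 5, Meteors 1, Falcons 4, Ravens 4, Tigers 5, Lynx 3, Foxes 1, Pumas 7.
Exactly 6: Owls — 1 team.

1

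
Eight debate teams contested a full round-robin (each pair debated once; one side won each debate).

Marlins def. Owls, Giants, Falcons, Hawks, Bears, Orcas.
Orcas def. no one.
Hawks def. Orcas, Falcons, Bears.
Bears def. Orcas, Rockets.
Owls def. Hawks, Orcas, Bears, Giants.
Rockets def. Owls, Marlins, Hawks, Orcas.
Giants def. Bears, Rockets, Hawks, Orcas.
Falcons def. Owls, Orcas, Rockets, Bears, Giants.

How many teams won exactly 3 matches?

1

Win totals: Falcons 5, Owls 4, Rockets 4, Giants 4, Bears 2, Marlins 6, Hawks 3, Orcas 0.
Exactly 3: Hawks — 1 team.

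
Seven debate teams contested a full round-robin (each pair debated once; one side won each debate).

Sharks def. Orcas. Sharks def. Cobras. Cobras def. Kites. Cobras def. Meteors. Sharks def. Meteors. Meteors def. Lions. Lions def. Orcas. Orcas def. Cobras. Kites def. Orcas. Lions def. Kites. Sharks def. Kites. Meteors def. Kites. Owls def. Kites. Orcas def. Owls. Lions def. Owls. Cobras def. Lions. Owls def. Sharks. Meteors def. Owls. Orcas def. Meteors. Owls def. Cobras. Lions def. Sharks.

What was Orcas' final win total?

3

Orcas' results: beat Owls, Cobras, Meteors; lost to Kites, Lions, Sharks.
That is 3 wins.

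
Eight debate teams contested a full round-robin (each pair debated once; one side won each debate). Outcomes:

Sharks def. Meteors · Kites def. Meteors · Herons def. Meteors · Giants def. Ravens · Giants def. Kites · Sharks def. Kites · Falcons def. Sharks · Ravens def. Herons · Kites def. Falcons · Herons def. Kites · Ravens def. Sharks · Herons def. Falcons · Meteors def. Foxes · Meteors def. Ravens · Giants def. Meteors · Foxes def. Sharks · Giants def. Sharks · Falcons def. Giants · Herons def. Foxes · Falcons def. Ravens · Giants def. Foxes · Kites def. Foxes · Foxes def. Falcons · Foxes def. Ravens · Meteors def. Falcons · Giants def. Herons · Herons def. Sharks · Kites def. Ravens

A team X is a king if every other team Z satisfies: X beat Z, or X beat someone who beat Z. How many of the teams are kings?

5

Herons reaches everyone (king).
Falcons reaches everyone (king).
Kites reaches everyone (king).
Giants reaches everyone (king).
Meteors cannot reach Kites in two steps.
Ravens cannot reach Giants in two steps.
Foxes reaches everyone (king).
Sharks cannot reach Herons, Giants in two steps.
Kings: Herons, Falcons, Kites, Giants, Foxes — 5.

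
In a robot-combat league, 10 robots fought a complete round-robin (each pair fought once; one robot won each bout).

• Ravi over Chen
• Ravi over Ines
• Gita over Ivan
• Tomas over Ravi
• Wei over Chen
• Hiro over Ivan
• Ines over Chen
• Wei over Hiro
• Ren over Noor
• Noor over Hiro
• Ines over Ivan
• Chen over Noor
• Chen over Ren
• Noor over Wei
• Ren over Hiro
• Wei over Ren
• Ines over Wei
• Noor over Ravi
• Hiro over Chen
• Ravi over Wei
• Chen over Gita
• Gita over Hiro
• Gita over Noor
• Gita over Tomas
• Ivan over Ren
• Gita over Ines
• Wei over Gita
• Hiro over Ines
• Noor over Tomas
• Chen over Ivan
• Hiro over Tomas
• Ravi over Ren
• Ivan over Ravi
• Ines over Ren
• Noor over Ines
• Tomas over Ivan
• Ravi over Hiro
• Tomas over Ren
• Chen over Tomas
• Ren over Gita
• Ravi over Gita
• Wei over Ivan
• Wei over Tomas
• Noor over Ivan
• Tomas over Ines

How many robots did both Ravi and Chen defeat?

2

Ravi beat: Ines, Ren, Gita, Hiro, Chen, Wei.
Chen beat: Tomas, Ren, Gita, Noor, Ivan.
Both beat: Ren, Gita — 2.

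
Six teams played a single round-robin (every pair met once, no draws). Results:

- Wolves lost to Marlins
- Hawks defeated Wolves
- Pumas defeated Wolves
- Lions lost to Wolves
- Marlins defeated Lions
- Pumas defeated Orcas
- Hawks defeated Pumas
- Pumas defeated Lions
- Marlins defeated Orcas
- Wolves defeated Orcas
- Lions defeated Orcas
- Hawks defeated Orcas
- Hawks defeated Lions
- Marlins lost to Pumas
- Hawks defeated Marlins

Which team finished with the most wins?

Win totals: Hawks 5, Lions 1, Pumas 4, Wolves 2, Orcas 0, Marlins 3.
Hawks leads with 5 wins (next highest: 4).

Hawks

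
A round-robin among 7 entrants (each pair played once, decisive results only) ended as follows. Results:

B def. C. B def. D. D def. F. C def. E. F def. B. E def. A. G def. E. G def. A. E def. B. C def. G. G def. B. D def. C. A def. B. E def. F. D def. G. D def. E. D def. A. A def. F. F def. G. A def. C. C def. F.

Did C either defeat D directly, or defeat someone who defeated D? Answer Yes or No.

C did not beat D directly.
C beat E, F, G, but each of them lost to D. No two-step path.

No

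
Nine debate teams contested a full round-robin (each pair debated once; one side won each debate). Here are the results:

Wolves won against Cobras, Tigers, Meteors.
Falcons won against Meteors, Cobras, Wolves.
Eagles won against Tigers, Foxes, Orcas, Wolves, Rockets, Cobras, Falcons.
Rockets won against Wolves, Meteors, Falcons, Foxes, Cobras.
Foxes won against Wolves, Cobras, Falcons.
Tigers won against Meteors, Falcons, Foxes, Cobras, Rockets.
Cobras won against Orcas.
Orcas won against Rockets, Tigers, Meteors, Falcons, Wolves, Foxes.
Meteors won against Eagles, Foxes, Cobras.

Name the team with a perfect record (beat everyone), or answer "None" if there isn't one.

None

Highest win total is Eagles with 7 (out of 8 possible).
Eagles lost to Meteors, so no team went undefeated.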